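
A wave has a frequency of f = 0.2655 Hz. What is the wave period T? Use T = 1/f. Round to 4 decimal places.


T = 1 / f
T = 1 / 0.2655
T = 3.7665 s

3.7665


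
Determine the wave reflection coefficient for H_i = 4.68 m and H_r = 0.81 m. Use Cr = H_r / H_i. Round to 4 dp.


Cr = H_r / H_i
Cr = 0.81 / 4.68
Cr = 0.1731

0.1731


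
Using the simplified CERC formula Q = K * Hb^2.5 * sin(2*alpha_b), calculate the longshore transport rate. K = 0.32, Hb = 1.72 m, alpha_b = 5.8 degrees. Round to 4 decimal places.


Q = K * Hb^2.5 * sin(2 * alpha_b)
Hb^2.5 = 1.72^2.5 = 3.879905
sin(2 * 5.8) = sin(11.6) = 0.201078
Q = 0.32 * 3.879905 * 0.201078
Q = 0.2497 m^3/s

0.2497


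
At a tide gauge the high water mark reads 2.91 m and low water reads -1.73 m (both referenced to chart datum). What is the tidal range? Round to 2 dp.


Tidal range = High water - Low water
Tidal range = 2.91 - (-1.73)
Tidal range = 4.64 m

4.64


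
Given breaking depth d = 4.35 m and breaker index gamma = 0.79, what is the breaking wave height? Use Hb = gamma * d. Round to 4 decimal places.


Hb = gamma * d
Hb = 0.79 * 4.35
Hb = 3.4365 m

3.4365


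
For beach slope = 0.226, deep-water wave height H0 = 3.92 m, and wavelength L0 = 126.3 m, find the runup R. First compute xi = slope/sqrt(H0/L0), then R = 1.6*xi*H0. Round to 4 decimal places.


xi = slope / sqrt(H0/L0)
H0/L0 = 3.92/126.3 = 0.031037
sqrt(0.031037) = 0.176174
xi = 0.226 / 0.176174 = 1.282824
R = 1.6 * xi * H0 = 1.6 * 1.282824 * 3.92
R = 8.0459 m

8.0459


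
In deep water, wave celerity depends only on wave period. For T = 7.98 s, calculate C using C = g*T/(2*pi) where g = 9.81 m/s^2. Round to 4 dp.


We use the deep-water celerity formula:
C = g * T / (2 * pi)
C = 9.81 * 7.98 / (2 * 3.14159...)
C = 78.283800 / 6.283185
C = 12.4593 m/s

12.4593


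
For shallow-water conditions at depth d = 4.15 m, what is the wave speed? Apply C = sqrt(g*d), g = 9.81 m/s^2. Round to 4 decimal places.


Using the shallow-water approximation:
C = sqrt(g * d) = sqrt(9.81 * 4.15)
C = sqrt(40.7115)
C = 6.3806 m/s

6.3806


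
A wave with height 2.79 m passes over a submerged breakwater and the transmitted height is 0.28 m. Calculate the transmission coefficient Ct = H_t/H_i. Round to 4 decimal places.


Ct = H_t / H_i
Ct = 0.28 / 2.79
Ct = 0.1004

0.1004


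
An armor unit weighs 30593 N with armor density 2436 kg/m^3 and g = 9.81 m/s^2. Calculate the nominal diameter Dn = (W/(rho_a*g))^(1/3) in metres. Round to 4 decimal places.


V = W / (rho_a * g)
V = 30593 / (2436 * 9.81)
V = 30593 / 23897.16
V = 1.280194 m^3
Dn = V^(1/3) = 1.280194^(1/3)
Dn = 1.0858 m

1.0858


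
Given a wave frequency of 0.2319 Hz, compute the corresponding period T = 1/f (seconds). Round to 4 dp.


T = 1 / f
T = 1 / 0.2319
T = 4.3122 s

4.3122


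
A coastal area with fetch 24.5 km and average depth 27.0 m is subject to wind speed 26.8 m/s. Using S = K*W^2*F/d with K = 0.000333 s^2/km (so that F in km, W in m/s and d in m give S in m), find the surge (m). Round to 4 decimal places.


S = K * W^2 * F / d
W^2 = 26.8^2 = 718.24
S = 0.000333 * 718.24 * 24.5 / 27.0
Numerator = 0.000333 * 718.24 * 24.5 = 5.859761
S = 5.859761 / 27.0 = 0.2170 m

0.2170


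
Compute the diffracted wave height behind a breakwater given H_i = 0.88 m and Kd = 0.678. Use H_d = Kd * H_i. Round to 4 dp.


H_d = Kd * H_i
H_d = 0.678 * 0.88
H_d = 0.5966 m

0.5966


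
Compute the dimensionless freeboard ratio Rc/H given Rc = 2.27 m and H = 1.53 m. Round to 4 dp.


Relative freeboard = Rc / H
= 2.27 / 1.53
= 1.4837

1.4837


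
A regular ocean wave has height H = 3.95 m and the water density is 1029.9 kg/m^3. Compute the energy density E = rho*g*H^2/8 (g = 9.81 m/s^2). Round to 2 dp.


E = (1/8) * rho * g * H^2
E = (1/8) * 1029.9 * 9.81 * 3.95^2
E = 0.125 * 1029.9 * 9.81 * 15.6025
E = 19704.63 J/m^2

19704.63


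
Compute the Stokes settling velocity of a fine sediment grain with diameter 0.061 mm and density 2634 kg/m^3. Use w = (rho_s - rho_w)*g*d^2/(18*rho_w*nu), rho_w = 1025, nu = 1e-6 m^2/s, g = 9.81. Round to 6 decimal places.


w = (rho_s - rho_w) * g * d^2 / (18 * rho_w * nu)
d = 0.061 mm = 0.000061 m
rho_s - rho_w = 2634 - 1025 = 1609
Numerator = 1609 * 9.81 * (0.000061)^2 = 0.000058733343
Denominator = 18 * 1025 * 1e-6 = 0.018450
w = 0.003183 m/s

0.003183


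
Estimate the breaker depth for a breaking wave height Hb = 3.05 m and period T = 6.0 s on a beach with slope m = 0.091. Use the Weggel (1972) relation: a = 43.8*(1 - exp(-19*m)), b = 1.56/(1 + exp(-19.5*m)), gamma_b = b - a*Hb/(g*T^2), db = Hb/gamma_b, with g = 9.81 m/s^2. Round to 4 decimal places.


a = 43.8 * (1 - exp(-19 * m))
exp(-19 * 0.091) = exp(-1.7290) = 0.177462
a = 43.8 * (1 - 0.177462) = 36.027174
b = 1.56 / (1 + exp(-19.5 * m))
exp(-19.5 * 0.091) = exp(-1.7745) = 0.169568
b = 1.56 / (1 + 0.169568) = 1.333826
Hb / (g * T^2) = 3.05 / (9.81 * 6.0^2) = 3.05 / 353.1600 = 0.00863631
gamma_b = b - a * Hb/(g*T^2) = 1.333826 - 36.027174 * 0.00863631 = 1.022684
db = Hb / gamma_b = 3.05 / 1.022684
db = 2.9823 m

2.9823


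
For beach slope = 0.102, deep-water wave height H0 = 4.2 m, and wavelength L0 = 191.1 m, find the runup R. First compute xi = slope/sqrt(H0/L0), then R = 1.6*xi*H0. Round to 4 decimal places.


xi = slope / sqrt(H0/L0)
H0/L0 = 4.2/191.1 = 0.021978
sqrt(0.021978) = 0.148250
xi = 0.102 / 0.148250 = 0.688028
R = 1.6 * xi * H0 = 1.6 * 0.688028 * 4.2
R = 4.6235 m

4.6235


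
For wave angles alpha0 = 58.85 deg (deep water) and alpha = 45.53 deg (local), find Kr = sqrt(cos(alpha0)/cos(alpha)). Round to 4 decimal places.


Kr = sqrt(cos(alpha0) / cos(alpha))
cos(58.85) = 0.517280
cos(45.53) = 0.700536
Kr = sqrt(0.517280 / 0.700536)
Kr = sqrt(0.738407)
Kr = 0.8593

0.8593


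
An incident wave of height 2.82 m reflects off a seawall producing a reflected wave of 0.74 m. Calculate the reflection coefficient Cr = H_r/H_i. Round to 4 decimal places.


Cr = H_r / H_i
Cr = 0.74 / 2.82
Cr = 0.2624

0.2624


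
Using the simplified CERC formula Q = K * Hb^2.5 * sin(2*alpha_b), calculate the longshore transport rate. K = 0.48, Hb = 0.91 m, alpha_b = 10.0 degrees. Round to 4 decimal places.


Q = K * Hb^2.5 * sin(2 * alpha_b)
Hb^2.5 = 0.91^2.5 = 0.789957
sin(2 * 10.0) = sin(20.0) = 0.342020
Q = 0.48 * 0.789957 * 0.342020
Q = 0.1297 m^3/s

0.1297


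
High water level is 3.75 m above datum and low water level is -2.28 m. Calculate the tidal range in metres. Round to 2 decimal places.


Tidal range = High water - Low water
Tidal range = 3.75 - (-2.28)
Tidal range = 6.03 m

6.03


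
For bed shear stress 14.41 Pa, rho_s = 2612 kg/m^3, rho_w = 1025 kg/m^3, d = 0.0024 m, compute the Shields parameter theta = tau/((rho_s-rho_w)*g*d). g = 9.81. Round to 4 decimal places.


theta = tau / ((rho_s - rho_w) * g * d)
rho_s - rho_w = 2612 - 1025 = 1587
Denominator = 1587 * 9.81 * 0.0024 = 37.364328
theta = 14.41 / 37.364328
theta = 0.3857

0.3857


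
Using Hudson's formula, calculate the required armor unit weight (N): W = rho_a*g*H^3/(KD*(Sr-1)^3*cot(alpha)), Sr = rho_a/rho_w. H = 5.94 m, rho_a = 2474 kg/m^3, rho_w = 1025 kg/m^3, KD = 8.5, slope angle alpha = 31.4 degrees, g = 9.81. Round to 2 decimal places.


Sr = rho_a / rho_w = 2474 / 1025 = 2.413659
(Sr - 1) = 1.413659
(Sr - 1)^3 = 2.825098
cot(31.4) = 1 / tan(31.4) = 1 / 0.610403 = 1.638263
Numerator = 2474 * 9.81 * 5.94^3 = 5086605.2786
Denominator = 8.5 * 2.825098 * 1.638263 = 39.340159
W = 5086605.2786 / 39.340159
W = 129298.04 N

129298.04


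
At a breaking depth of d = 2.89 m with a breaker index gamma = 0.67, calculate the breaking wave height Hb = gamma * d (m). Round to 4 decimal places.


Hb = gamma * d
Hb = 0.67 * 2.89
Hb = 1.9363 m

1.9363


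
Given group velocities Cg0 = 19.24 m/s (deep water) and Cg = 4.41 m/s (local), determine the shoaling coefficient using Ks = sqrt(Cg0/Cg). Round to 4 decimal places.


Ks = sqrt(Cg0 / Cg)
Ks = sqrt(19.24 / 4.41)
Ks = sqrt(4.3628)
Ks = 2.0887

2.0887


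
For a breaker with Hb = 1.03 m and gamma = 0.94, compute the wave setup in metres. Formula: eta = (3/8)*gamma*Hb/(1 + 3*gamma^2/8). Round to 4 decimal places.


eta = (3/8) * gamma * Hb / (1 + 3*gamma^2/8)
Numerator = (3/8) * 0.94 * 1.03 = 0.363075
Denominator = 1 + 3*0.94^2/8 = 1 + 0.331350 = 1.331350
eta = 0.363075 / 1.331350
eta = 0.2727 m

0.2727


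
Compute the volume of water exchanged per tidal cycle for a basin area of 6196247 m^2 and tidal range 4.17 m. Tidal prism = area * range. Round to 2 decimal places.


Tidal prism = Area * Tidal range
P = 6196247 * 4.17
P = 25838349.99 m^3

25838349.99


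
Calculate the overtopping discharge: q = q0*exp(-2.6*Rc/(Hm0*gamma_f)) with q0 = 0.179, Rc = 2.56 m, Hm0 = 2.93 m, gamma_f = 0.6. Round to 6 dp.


q = q0 * exp(-2.6 * Rc / (Hm0 * gamma_f))
Exponent = -2.6 * 2.56 / (2.93 * 0.6)
= -2.6 * 2.56 / 1.7580
= -3.786121
exp(-3.786121) = 0.022683
q = 0.179 * 0.022683
q = 0.004060 m^3/s/m

0.004060


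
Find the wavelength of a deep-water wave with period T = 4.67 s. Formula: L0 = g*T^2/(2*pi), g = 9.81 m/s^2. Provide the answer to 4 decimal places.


L0 = g * T^2 / (2 * pi)
L0 = 9.81 * 4.67^2 / (2 * pi)
L0 = 9.81 * 21.8089 / 6.28319
L0 = 213.9453 / 6.28319
L0 = 34.0505 m

34.0505


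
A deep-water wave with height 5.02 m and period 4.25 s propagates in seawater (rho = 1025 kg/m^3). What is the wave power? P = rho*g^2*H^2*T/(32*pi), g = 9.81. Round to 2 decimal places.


P = rho * g^2 * H^2 * T / (32 * pi)
P = 1025 * 9.81^2 * 5.02^2 * 4.25 / (32 * pi)
P = 1025 * 96.2361 * 25.2004 * 4.25 / 100.53096
P = 105089.27 W/m

105089.27


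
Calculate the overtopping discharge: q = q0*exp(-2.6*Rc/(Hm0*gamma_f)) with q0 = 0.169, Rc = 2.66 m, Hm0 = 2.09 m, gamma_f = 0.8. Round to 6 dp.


q = q0 * exp(-2.6 * Rc / (Hm0 * gamma_f))
Exponent = -2.6 * 2.66 / (2.09 * 0.8)
= -2.6 * 2.66 / 1.6720
= -4.136364
exp(-4.136364) = 0.015981
q = 0.169 * 0.015981
q = 0.002701 m^3/s/m

0.002701


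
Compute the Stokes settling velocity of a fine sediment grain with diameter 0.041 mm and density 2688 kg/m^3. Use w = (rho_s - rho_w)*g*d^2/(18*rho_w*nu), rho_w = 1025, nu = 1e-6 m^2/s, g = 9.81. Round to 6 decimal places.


w = (rho_s - rho_w) * g * d^2 / (18 * rho_w * nu)
d = 0.041 mm = 0.000041 m
rho_s - rho_w = 2688 - 1025 = 1663
Numerator = 1663 * 9.81 * (0.000041)^2 = 0.000027423884
Denominator = 18 * 1025 * 1e-6 = 0.018450
w = 0.001486 m/s

0.001486


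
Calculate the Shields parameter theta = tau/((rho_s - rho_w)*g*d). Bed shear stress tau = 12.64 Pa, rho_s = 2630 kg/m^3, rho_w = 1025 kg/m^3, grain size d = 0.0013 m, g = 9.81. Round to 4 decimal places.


theta = tau / ((rho_s - rho_w) * g * d)
rho_s - rho_w = 2630 - 1025 = 1605
Denominator = 1605 * 9.81 * 0.0013 = 20.468565
theta = 12.64 / 20.468565
theta = 0.6175

0.6175


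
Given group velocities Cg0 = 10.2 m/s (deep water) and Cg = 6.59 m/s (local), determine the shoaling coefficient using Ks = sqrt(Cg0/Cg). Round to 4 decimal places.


Ks = sqrt(Cg0 / Cg)
Ks = sqrt(10.2 / 6.59)
Ks = sqrt(1.5478)
Ks = 1.2441

1.2441


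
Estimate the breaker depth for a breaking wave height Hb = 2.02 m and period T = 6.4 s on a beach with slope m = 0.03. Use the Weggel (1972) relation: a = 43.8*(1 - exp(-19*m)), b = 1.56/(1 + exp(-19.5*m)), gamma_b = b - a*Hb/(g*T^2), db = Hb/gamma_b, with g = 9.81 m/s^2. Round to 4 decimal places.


a = 43.8 * (1 - exp(-19 * m))
exp(-19 * 0.03) = exp(-0.5700) = 0.565525
a = 43.8 * (1 - 0.565525) = 19.029986
b = 1.56 / (1 + exp(-19.5 * m))
exp(-19.5 * 0.03) = exp(-0.5850) = 0.557106
b = 1.56 / (1 + 0.557106) = 1.001859
Hb / (g * T^2) = 2.02 / (9.81 * 6.4^2) = 2.02 / 401.8176 = 0.00502716
gamma_b = b - a * Hb/(g*T^2) = 1.001859 - 19.029986 * 0.00502716 = 0.906192
db = Hb / gamma_b = 2.02 / 0.906192
db = 2.2291 m

2.2291


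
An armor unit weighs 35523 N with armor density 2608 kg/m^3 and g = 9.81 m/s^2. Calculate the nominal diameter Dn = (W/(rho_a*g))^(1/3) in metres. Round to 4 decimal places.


V = W / (rho_a * g)
V = 35523 / (2608 * 9.81)
V = 35523 / 25584.48
V = 1.388459 m^3
Dn = V^(1/3) = 1.388459^(1/3)
Dn = 1.1156 m

1.1156


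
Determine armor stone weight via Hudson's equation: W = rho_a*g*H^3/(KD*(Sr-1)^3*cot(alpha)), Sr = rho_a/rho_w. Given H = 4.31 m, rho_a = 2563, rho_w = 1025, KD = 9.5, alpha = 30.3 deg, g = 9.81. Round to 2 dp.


Sr = rho_a / rho_w = 2563 / 1025 = 2.500488
(Sr - 1) = 1.500488
(Sr - 1)^3 = 3.378294
cot(30.3) = 1 / tan(30.3) = 1 / 0.584353 = 1.711295
Numerator = 2563 * 9.81 * 4.31^3 = 2013026.1846
Denominator = 9.5 * 3.378294 * 1.711295 = 54.921940
W = 2013026.1846 / 54.921940
W = 36652.50 N

36652.50


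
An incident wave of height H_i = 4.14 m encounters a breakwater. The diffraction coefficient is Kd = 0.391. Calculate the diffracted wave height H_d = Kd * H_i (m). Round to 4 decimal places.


H_d = Kd * H_i
H_d = 0.391 * 4.14
H_d = 1.6187 m

1.6187


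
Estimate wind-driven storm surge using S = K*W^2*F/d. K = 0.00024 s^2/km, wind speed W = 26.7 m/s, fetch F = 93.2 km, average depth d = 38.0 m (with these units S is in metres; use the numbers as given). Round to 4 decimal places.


S = K * W^2 * F / d
W^2 = 26.7^2 = 712.89
S = 0.00024 * 712.89 * 93.2 / 38.0
Numerator = 0.00024 * 712.89 * 93.2 = 15.945924
S = 15.945924 / 38.0 = 0.4196 m

0.4196


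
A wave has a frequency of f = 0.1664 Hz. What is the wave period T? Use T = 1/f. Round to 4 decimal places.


T = 1 / f
T = 1 / 0.1664
T = 6.0096 s

6.0096


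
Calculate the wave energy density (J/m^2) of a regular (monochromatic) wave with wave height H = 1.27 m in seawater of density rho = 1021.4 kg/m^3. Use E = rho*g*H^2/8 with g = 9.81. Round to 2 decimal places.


E = (1/8) * rho * g * H^2
E = (1/8) * 1021.4 * 9.81 * 1.27^2
E = 0.125 * 1021.4 * 9.81 * 1.6129
E = 2020.14 J/m^2

2020.14


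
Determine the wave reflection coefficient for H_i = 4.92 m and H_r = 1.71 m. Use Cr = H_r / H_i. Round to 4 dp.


Cr = H_r / H_i
Cr = 1.71 / 4.92
Cr = 0.3476

0.3476


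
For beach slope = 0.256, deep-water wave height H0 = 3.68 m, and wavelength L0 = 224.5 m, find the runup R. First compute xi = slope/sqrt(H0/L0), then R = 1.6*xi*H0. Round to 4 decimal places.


xi = slope / sqrt(H0/L0)
H0/L0 = 3.68/224.5 = 0.016392
sqrt(0.016392) = 0.128031
xi = 0.256 / 0.128031 = 1.999513
R = 1.6 * xi * H0 = 1.6 * 1.999513 * 3.68
R = 11.7731 m

11.7731


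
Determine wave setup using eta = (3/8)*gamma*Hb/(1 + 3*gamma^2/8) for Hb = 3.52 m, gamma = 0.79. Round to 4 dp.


eta = (3/8) * gamma * Hb / (1 + 3*gamma^2/8)
Numerator = (3/8) * 0.79 * 3.52 = 1.042800
Denominator = 1 + 3*0.79^2/8 = 1 + 0.234038 = 1.234038
eta = 1.042800 / 1.234038
eta = 0.8450 m

0.8450


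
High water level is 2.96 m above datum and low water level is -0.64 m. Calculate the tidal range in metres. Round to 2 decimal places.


Tidal range = High water - Low water
Tidal range = 2.96 - (-0.64)
Tidal range = 3.60 m

3.60


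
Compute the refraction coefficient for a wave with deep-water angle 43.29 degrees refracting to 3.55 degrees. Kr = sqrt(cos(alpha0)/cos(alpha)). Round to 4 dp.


Kr = sqrt(cos(alpha0) / cos(alpha))
cos(43.29) = 0.727892
cos(3.55) = 0.998081
Kr = sqrt(0.727892 / 0.998081)
Kr = sqrt(0.729292)
Kr = 0.8540

0.8540


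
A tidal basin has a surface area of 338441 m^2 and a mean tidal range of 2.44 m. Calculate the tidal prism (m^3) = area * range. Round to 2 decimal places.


Tidal prism = Area * Tidal range
P = 338441 * 2.44
P = 825796.04 m^3

825796.04


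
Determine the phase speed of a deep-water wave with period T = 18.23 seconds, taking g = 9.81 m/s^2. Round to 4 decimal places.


We use the deep-water celerity formula:
C = g * T / (2 * pi)
C = 9.81 * 18.23 / (2 * 3.14159...)
C = 178.836300 / 6.283185
C = 28.4627 m/s

28.4627


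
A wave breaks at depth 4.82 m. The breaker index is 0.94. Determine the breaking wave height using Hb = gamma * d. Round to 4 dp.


Hb = gamma * d
Hb = 0.94 * 4.82
Hb = 4.5308 m

4.5308


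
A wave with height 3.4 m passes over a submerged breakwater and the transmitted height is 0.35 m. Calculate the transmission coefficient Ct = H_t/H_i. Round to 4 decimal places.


Ct = H_t / H_i
Ct = 0.35 / 3.4
Ct = 0.1029

0.1029


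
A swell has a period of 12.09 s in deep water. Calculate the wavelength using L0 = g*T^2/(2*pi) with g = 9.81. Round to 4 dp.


L0 = g * T^2 / (2 * pi)
L0 = 9.81 * 12.09^2 / (2 * pi)
L0 = 9.81 * 146.1681 / 6.28319
L0 = 1433.9091 / 6.28319
L0 = 228.2137 m

228.2137


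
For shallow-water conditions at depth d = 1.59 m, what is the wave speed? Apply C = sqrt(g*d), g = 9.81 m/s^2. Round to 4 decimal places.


Using the shallow-water approximation:
C = sqrt(g * d) = sqrt(9.81 * 1.59)
C = sqrt(15.5979)
C = 3.9494 m/s

3.9494


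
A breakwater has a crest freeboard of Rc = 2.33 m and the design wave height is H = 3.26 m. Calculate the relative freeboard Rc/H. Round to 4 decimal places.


Relative freeboard = Rc / H
= 2.33 / 3.26
= 0.7147

0.7147


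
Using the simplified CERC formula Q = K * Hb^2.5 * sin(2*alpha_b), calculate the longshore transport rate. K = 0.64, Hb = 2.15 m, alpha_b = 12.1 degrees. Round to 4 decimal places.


Q = K * Hb^2.5 * sin(2 * alpha_b)
Hb^2.5 = 2.15^2.5 = 6.777915
sin(2 * 12.1) = sin(24.2) = 0.409923
Q = 0.64 * 6.777915 * 0.409923
Q = 1.7782 m^3/s

1.7782


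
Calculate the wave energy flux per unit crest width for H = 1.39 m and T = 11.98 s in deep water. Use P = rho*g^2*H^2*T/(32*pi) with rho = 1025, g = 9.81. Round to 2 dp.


P = rho * g^2 * H^2 * T / (32 * pi)
P = 1025 * 9.81^2 * 1.39^2 * 11.98 / (32 * pi)
P = 1025 * 96.2361 * 1.9321 * 11.98 / 100.53096
P = 22711.64 W/m

22711.64


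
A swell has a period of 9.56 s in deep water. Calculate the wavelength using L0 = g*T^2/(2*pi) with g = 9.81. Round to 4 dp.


L0 = g * T^2 / (2 * pi)
L0 = 9.81 * 9.56^2 / (2 * pi)
L0 = 9.81 * 91.3936 / 6.28319
L0 = 896.5712 / 6.28319
L0 = 142.6937 m

142.6937


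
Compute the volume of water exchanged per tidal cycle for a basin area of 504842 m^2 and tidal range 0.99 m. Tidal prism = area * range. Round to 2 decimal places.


Tidal prism = Area * Tidal range
P = 504842 * 0.99
P = 499793.58 m^3

499793.58


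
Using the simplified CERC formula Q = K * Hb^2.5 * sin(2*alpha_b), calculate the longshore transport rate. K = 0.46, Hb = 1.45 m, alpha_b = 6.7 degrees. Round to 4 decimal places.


Q = K * Hb^2.5 * sin(2 * alpha_b)
Hb^2.5 = 1.45^2.5 = 2.531745
sin(2 * 6.7) = sin(13.4) = 0.231748
Q = 0.46 * 2.531745 * 0.231748
Q = 0.2699 m^3/s

0.2699


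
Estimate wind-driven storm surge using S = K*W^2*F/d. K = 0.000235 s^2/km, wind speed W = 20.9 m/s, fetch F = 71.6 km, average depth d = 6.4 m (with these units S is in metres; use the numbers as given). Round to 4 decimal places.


S = K * W^2 * F / d
W^2 = 20.9^2 = 436.81
S = 0.000235 * 436.81 * 71.6 / 6.4
Numerator = 0.000235 * 436.81 * 71.6 = 7.349765
S = 7.349765 / 6.4 = 1.1484 m

1.1484


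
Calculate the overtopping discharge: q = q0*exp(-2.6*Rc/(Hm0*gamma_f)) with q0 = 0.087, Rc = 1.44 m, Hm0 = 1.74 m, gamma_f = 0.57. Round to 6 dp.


q = q0 * exp(-2.6 * Rc / (Hm0 * gamma_f))
Exponent = -2.6 * 1.44 / (1.74 * 0.57)
= -2.6 * 1.44 / 0.9918
= -3.774955
exp(-3.774955) = 0.022938
q = 0.087 * 0.022938
q = 0.001996 m^3/s/m

0.001996


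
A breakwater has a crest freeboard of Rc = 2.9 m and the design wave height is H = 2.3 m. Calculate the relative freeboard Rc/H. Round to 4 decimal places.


Relative freeboard = Rc / H
= 2.9 / 2.3
= 1.2609

1.2609


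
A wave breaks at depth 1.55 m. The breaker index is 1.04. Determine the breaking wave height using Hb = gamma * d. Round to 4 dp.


Hb = gamma * d
Hb = 1.04 * 1.55
Hb = 1.6120 m

1.6120


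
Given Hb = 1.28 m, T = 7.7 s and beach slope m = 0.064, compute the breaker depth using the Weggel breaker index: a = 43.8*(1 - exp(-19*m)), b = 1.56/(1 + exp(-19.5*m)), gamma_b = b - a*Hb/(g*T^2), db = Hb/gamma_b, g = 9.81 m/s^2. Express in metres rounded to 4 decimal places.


a = 43.8 * (1 - exp(-19 * m))
exp(-19 * 0.064) = exp(-1.2160) = 0.296413
a = 43.8 * (1 - 0.296413) = 30.817091
b = 1.56 / (1 + exp(-19.5 * m))
exp(-19.5 * 0.064) = exp(-1.2480) = 0.287078
b = 1.56 / (1 + 0.287078) = 1.212047
Hb / (g * T^2) = 1.28 / (9.81 * 7.7^2) = 1.28 / 581.6349 = 0.00220069
gamma_b = b - a * Hb/(g*T^2) = 1.212047 - 30.817091 * 0.00220069 = 1.144228
db = Hb / gamma_b = 1.28 / 1.144228
db = 1.1187 m

1.1187


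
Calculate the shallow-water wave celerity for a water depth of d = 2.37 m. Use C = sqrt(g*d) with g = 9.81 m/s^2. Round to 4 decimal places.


Using the shallow-water approximation:
C = sqrt(g * d) = sqrt(9.81 * 2.37)
C = sqrt(23.2497)
C = 4.8218 m/s

4.8218


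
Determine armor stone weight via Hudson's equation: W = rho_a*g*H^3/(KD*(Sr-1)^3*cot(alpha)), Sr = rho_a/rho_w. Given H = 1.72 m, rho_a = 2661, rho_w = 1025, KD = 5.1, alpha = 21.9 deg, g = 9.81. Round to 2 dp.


Sr = rho_a / rho_w = 2661 / 1025 = 2.596098
(Sr - 1) = 1.596098
(Sr - 1)^3 = 4.066102
cot(21.9) = 1 / tan(21.9) = 1 / 0.401997 = 2.487578
Numerator = 2661 * 9.81 * 1.72^3 = 132830.9329
Denominator = 5.1 * 4.066102 * 2.487578 = 51.585211
W = 132830.9329 / 51.585211
W = 2574.98 N

2574.98


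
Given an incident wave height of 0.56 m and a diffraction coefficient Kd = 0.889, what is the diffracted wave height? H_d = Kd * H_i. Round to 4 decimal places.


H_d = Kd * H_i
H_d = 0.889 * 0.56
H_d = 0.4978 m

0.4978


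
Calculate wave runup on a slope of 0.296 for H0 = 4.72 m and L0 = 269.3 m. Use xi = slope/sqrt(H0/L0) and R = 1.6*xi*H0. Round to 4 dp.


xi = slope / sqrt(H0/L0)
H0/L0 = 4.72/269.3 = 0.017527
sqrt(0.017527) = 0.132389
xi = 0.296 / 0.132389 = 2.235831
R = 1.6 * xi * H0 = 1.6 * 2.235831 * 4.72
R = 16.8850 m

16.8850


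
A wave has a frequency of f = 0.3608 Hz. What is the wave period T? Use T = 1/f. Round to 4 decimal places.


T = 1 / f
T = 1 / 0.3608
T = 2.7716 s

2.7716


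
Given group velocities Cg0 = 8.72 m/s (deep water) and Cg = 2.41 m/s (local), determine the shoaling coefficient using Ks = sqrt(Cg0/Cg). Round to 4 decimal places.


Ks = sqrt(Cg0 / Cg)
Ks = sqrt(8.72 / 2.41)
Ks = sqrt(3.6183)
Ks = 1.9022

1.9022


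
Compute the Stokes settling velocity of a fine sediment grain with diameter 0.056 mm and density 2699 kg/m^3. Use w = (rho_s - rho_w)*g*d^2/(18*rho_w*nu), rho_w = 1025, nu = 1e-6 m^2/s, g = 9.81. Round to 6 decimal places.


w = (rho_s - rho_w) * g * d^2 / (18 * rho_w * nu)
d = 0.056 mm = 0.000056 m
rho_s - rho_w = 2699 - 1025 = 1674
Numerator = 1674 * 9.81 * (0.000056)^2 = 0.000051499204
Denominator = 18 * 1025 * 1e-6 = 0.018450
w = 0.002791 m/s

0.002791


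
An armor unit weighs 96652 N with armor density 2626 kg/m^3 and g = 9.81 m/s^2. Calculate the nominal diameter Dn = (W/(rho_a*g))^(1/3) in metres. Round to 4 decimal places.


V = W / (rho_a * g)
V = 96652 / (2626 * 9.81)
V = 96652 / 25761.06
V = 3.751864 m^3
Dn = V^(1/3) = 3.751864^(1/3)
Dn = 1.5539 m

1.5539


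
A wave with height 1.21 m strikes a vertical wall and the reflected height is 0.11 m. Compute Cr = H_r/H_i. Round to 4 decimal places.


Cr = H_r / H_i
Cr = 0.11 / 1.21
Cr = 0.0909

0.0909


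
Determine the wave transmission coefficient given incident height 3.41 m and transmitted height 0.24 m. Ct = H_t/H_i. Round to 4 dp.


Ct = H_t / H_i
Ct = 0.24 / 3.41
Ct = 0.0704

0.0704


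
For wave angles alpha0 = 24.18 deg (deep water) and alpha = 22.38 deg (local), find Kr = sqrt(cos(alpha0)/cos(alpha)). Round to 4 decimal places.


Kr = sqrt(cos(alpha0) / cos(alpha))
cos(24.18) = 0.912263
cos(22.38) = 0.924679
Kr = sqrt(0.912263 / 0.924679)
Kr = sqrt(0.986573)
Kr = 0.9933

0.9933


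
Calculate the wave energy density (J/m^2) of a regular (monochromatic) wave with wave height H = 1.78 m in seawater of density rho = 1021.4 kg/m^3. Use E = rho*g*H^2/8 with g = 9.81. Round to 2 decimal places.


E = (1/8) * rho * g * H^2
E = (1/8) * 1021.4 * 9.81 * 1.78^2
E = 0.125 * 1021.4 * 9.81 * 3.1684
E = 3968.39 J/m^2

3968.39


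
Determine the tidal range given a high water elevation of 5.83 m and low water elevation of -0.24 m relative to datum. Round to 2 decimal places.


Tidal range = High water - Low water
Tidal range = 5.83 - (-0.24)
Tidal range = 6.07 m

6.07


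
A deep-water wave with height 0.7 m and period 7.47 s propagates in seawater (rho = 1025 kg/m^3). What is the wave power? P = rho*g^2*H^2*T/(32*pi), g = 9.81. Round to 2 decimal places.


P = rho * g^2 * H^2 * T / (32 * pi)
P = 1025 * 9.81^2 * 0.7^2 * 7.47 / (32 * pi)
P = 1025 * 96.2361 * 0.4900 * 7.47 / 100.53096
P = 3591.52 W/m

3591.52


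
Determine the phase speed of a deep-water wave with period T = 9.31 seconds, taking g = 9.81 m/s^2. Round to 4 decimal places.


We use the deep-water celerity formula:
C = g * T / (2 * pi)
C = 9.81 * 9.31 / (2 * 3.14159...)
C = 91.331100 / 6.283185
C = 14.5358 m/s

14.5358


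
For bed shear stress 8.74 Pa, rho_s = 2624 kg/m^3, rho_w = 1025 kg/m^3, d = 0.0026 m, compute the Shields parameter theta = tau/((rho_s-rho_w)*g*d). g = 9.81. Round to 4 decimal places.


theta = tau / ((rho_s - rho_w) * g * d)
rho_s - rho_w = 2624 - 1025 = 1599
Denominator = 1599 * 9.81 * 0.0026 = 40.784094
theta = 8.74 / 40.784094
theta = 0.2143

0.2143


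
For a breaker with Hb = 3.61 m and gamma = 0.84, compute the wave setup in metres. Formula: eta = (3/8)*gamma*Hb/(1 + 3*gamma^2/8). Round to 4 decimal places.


eta = (3/8) * gamma * Hb / (1 + 3*gamma^2/8)
Numerator = (3/8) * 0.84 * 3.61 = 1.137150
Denominator = 1 + 3*0.84^2/8 = 1 + 0.264600 = 1.264600
eta = 1.137150 / 1.264600
eta = 0.8992 m

0.8992


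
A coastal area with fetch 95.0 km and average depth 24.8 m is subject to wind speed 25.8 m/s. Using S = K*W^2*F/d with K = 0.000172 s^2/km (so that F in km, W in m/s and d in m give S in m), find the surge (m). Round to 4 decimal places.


S = K * W^2 * F / d
W^2 = 25.8^2 = 665.64
S = 0.000172 * 665.64 * 95.0 / 24.8
Numerator = 0.000172 * 665.64 * 95.0 = 10.876558
S = 10.876558 / 24.8 = 0.4386 m

0.4386


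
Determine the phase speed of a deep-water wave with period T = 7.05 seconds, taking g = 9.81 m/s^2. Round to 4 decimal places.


We use the deep-water celerity formula:
C = g * T / (2 * pi)
C = 9.81 * 7.05 / (2 * 3.14159...)
C = 69.160500 / 6.283185
C = 11.0072 m/s

11.0072


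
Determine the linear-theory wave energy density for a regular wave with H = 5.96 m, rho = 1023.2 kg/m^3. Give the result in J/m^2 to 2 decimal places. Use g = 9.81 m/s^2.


E = (1/8) * rho * g * H^2
E = (1/8) * 1023.2 * 9.81 * 5.96^2
E = 0.125 * 1023.2 * 9.81 * 35.5216
E = 44568.92 J/m^2

44568.92


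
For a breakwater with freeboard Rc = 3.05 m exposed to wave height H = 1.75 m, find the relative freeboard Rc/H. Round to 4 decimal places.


Relative freeboard = Rc / H
= 3.05 / 1.75
= 1.7429

1.7429


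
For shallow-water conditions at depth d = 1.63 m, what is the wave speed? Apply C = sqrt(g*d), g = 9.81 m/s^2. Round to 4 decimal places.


Using the shallow-water approximation:
C = sqrt(g * d) = sqrt(9.81 * 1.63)
C = sqrt(15.9903)
C = 3.9988 m/s

3.9988


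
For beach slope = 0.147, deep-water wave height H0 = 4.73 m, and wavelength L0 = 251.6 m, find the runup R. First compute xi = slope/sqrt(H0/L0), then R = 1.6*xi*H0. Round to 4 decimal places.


xi = slope / sqrt(H0/L0)
H0/L0 = 4.73/251.6 = 0.018800
sqrt(0.018800) = 0.137112
xi = 0.147 / 0.137112 = 1.072117
R = 1.6 * xi * H0 = 1.6 * 1.072117 * 4.73
R = 8.1138 m

8.1138


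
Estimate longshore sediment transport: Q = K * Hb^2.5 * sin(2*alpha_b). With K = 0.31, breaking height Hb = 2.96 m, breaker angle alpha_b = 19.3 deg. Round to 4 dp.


Q = K * Hb^2.5 * sin(2 * alpha_b)
Hb^2.5 = 2.96^2.5 = 15.074027
sin(2 * 19.3) = sin(38.6) = 0.623880
Q = 0.31 * 15.074027 * 0.623880
Q = 2.9154 m^3/s

2.9154


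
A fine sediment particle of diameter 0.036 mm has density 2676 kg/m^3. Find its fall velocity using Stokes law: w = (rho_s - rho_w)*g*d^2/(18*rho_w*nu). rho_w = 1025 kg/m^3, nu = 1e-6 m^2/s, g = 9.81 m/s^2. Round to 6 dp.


w = (rho_s - rho_w) * g * d^2 / (18 * rho_w * nu)
d = 0.036 mm = 0.000036 m
rho_s - rho_w = 2676 - 1025 = 1651
Numerator = 1651 * 9.81 * (0.000036)^2 = 0.000020990418
Denominator = 18 * 1025 * 1e-6 = 0.018450
w = 0.001138 m/s

0.001138


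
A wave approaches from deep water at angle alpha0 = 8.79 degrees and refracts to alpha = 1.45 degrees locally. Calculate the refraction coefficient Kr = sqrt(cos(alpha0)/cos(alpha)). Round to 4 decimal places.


Kr = sqrt(cos(alpha0) / cos(alpha))
cos(8.79) = 0.988255
cos(1.45) = 0.999680
Kr = sqrt(0.988255 / 0.999680)
Kr = sqrt(0.988572)
Kr = 0.9943

0.9943


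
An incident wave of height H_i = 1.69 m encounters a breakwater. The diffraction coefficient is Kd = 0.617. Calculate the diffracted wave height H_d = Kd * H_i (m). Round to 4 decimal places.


H_d = Kd * H_i
H_d = 0.617 * 1.69
H_d = 1.0427 m

1.0427


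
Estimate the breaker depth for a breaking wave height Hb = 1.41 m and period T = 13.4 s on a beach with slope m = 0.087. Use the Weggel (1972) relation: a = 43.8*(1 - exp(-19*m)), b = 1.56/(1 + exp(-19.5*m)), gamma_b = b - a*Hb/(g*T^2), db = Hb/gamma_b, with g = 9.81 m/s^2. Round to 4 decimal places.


a = 43.8 * (1 - exp(-19 * m))
exp(-19 * 0.087) = exp(-1.6530) = 0.191475
a = 43.8 * (1 - 0.191475) = 35.413412
b = 1.56 / (1 + exp(-19.5 * m))
exp(-19.5 * 0.087) = exp(-1.6965) = 0.183324
b = 1.56 / (1 + 0.183324) = 1.318320
Hb / (g * T^2) = 1.41 / (9.81 * 13.4^2) = 1.41 / 1761.4836 = 0.00080046
gamma_b = b - a * Hb/(g*T^2) = 1.318320 - 35.413412 * 0.00080046 = 1.289973
db = Hb / gamma_b = 1.41 / 1.289973
db = 1.0930 m

1.0930


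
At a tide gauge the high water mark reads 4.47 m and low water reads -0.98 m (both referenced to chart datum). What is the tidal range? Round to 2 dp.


Tidal range = High water - Low water
Tidal range = 4.47 - (-0.98)
Tidal range = 5.45 m

5.45


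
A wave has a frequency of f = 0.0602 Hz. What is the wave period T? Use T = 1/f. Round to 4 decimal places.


T = 1 / f
T = 1 / 0.0602
T = 16.6113 s

16.6113


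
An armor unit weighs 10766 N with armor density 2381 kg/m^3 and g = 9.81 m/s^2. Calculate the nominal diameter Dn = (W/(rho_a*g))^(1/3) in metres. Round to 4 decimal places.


V = W / (rho_a * g)
V = 10766 / (2381 * 9.81)
V = 10766 / 23357.61
V = 0.460920 m^3
Dn = V^(1/3) = 0.460920^(1/3)
Dn = 0.7725 m

0.7725


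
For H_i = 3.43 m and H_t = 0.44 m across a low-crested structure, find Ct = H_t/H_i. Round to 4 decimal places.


Ct = H_t / H_i
Ct = 0.44 / 3.43
Ct = 0.1283

0.1283


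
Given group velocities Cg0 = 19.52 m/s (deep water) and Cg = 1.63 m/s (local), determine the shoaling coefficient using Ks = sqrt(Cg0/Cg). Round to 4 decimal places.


Ks = sqrt(Cg0 / Cg)
Ks = sqrt(19.52 / 1.63)
Ks = sqrt(11.9755)
Ks = 3.4606

3.4606


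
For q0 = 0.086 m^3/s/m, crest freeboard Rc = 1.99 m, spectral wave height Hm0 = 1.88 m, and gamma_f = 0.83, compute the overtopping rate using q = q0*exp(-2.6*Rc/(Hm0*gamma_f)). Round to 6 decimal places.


q = q0 * exp(-2.6 * Rc / (Hm0 * gamma_f))
Exponent = -2.6 * 1.99 / (1.88 * 0.83)
= -2.6 * 1.99 / 1.5604
= -3.315816
exp(-3.315816) = 0.036304
q = 0.086 * 0.036304
q = 0.003122 m^3/s/m

0.003122


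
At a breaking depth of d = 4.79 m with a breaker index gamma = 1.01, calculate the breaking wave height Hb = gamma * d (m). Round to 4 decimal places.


Hb = gamma * d
Hb = 1.01 * 4.79
Hb = 4.8379 m

4.8379


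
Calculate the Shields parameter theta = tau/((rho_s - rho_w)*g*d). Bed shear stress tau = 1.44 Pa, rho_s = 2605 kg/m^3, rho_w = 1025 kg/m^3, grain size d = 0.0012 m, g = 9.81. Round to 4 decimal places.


theta = tau / ((rho_s - rho_w) * g * d)
rho_s - rho_w = 2605 - 1025 = 1580
Denominator = 1580 * 9.81 * 0.0012 = 18.599760
theta = 1.44 / 18.599760
theta = 0.0774

0.0774


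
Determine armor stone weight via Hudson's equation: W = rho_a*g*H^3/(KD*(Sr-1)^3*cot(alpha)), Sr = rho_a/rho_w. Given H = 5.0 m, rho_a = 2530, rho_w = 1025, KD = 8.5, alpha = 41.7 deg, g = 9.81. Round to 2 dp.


Sr = rho_a / rho_w = 2530 / 1025 = 2.468293
(Sr - 1) = 1.468293
(Sr - 1)^3 = 3.165468
cot(41.7) = 1 / tan(41.7) = 1 / 0.890967 = 1.122375
Numerator = 2530 * 9.81 * 5.0^3 = 3102412.5000
Denominator = 8.5 * 3.165468 * 1.122375 = 30.199167
W = 3102412.5000 / 30.199167
W = 102731.72 N

102731.72


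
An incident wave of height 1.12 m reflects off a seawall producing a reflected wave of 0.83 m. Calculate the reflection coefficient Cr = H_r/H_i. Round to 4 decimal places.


Cr = H_r / H_i
Cr = 0.83 / 1.12
Cr = 0.7411

0.7411


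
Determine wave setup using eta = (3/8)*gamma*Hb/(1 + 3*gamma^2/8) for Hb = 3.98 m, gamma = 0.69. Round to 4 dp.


eta = (3/8) * gamma * Hb / (1 + 3*gamma^2/8)
Numerator = (3/8) * 0.69 * 3.98 = 1.029825
Denominator = 1 + 3*0.69^2/8 = 1 + 0.178538 = 1.178538
eta = 1.029825 / 1.178538
eta = 0.8738 m

0.8738


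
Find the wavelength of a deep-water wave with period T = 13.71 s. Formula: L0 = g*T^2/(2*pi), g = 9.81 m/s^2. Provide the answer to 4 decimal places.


L0 = g * T^2 / (2 * pi)
L0 = 9.81 * 13.71^2 / (2 * pi)
L0 = 9.81 * 187.9641 / 6.28319
L0 = 1843.9278 / 6.28319
L0 = 293.4702 m

293.4702


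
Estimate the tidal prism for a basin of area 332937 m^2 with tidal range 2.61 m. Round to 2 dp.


Tidal prism = Area * Tidal range
P = 332937 * 2.61
P = 868965.57 m^3

868965.57


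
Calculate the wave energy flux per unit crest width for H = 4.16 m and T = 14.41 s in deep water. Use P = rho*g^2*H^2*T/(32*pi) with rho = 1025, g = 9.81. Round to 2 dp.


P = rho * g^2 * H^2 * T / (32 * pi)
P = 1025 * 9.81^2 * 4.16^2 * 14.41 / (32 * pi)
P = 1025 * 96.2361 * 17.3056 * 14.41 / 100.53096
P = 244688.00 W/m

244688.00


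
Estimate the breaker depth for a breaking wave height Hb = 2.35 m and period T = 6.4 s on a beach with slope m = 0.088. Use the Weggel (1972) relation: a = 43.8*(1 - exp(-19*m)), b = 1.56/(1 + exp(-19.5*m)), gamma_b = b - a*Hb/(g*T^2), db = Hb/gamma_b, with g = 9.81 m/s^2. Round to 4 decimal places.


a = 43.8 * (1 - exp(-19 * m))
exp(-19 * 0.088) = exp(-1.6720) = 0.187871
a = 43.8 * (1 - 0.187871) = 35.571252
b = 1.56 / (1 + exp(-19.5 * m))
exp(-19.5 * 0.088) = exp(-1.7160) = 0.179784
b = 1.56 / (1 + 0.179784) = 1.322276
Hb / (g * T^2) = 2.35 / (9.81 * 6.4^2) = 2.35 / 401.8176 = 0.00584842
gamma_b = b - a * Hb/(g*T^2) = 1.322276 - 35.571252 * 0.00584842 = 1.114240
db = Hb / gamma_b = 2.35 / 1.114240
db = 2.1091 m

2.1091


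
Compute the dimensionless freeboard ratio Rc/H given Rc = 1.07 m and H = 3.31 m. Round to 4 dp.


Relative freeboard = Rc / H
= 1.07 / 3.31
= 0.3233

0.3233


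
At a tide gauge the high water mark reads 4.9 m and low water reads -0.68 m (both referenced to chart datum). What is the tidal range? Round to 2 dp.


Tidal range = High water - Low water
Tidal range = 4.9 - (-0.68)
Tidal range = 5.58 m

5.58


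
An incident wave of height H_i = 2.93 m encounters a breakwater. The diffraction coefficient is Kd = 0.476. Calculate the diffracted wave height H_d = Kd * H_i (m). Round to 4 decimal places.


H_d = Kd * H_i
H_d = 0.476 * 2.93
H_d = 1.3947 m

1.3947


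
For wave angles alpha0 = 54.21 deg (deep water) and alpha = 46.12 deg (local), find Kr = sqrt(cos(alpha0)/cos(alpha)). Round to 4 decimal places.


Kr = sqrt(cos(alpha0) / cos(alpha))
cos(54.21) = 0.584816
cos(46.12) = 0.693150
Kr = sqrt(0.584816 / 0.693150)
Kr = sqrt(0.843708)
Kr = 0.9185

0.9185


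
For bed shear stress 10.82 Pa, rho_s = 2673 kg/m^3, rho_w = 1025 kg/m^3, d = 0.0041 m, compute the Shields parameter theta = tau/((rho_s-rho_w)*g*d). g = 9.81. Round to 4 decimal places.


theta = tau / ((rho_s - rho_w) * g * d)
rho_s - rho_w = 2673 - 1025 = 1648
Denominator = 1648 * 9.81 * 0.0041 = 66.284208
theta = 10.82 / 66.284208
theta = 0.1632

0.1632


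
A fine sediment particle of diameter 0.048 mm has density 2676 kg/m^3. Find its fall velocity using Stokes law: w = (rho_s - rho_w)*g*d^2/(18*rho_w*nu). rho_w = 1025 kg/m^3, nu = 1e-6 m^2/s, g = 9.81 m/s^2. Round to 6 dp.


w = (rho_s - rho_w) * g * d^2 / (18 * rho_w * nu)
d = 0.048 mm = 0.000048 m
rho_s - rho_w = 2676 - 1025 = 1651
Numerator = 1651 * 9.81 * (0.000048)^2 = 0.000037316298
Denominator = 18 * 1025 * 1e-6 = 0.018450
w = 0.002023 m/s

0.002023


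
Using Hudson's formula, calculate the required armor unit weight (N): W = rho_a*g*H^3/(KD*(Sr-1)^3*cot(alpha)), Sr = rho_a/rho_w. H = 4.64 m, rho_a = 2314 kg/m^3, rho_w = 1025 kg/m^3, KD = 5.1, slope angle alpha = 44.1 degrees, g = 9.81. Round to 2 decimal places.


Sr = rho_a / rho_w = 2314 / 1025 = 2.257561
(Sr - 1) = 1.257561
(Sr - 1)^3 = 1.988782
cot(44.1) = 1 / tan(44.1) = 1 / 0.969067 = 1.031920
Numerator = 2314 * 9.81 * 4.64^3 = 2267703.6739
Denominator = 5.1 * 1.988782 * 1.031920 = 10.466545
W = 2267703.6739 / 10.466545
W = 216662.11 N

216662.11


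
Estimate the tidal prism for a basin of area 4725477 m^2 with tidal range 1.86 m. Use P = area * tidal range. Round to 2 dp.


Tidal prism = Area * Tidal range
P = 4725477 * 1.86
P = 8789387.22 m^3

8789387.22


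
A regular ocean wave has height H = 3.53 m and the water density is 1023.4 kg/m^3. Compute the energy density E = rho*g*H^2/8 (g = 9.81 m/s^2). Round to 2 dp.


E = (1/8) * rho * g * H^2
E = (1/8) * 1023.4 * 9.81 * 3.53^2
E = 0.125 * 1023.4 * 9.81 * 12.4609
E = 15637.73 J/m^2

15637.73


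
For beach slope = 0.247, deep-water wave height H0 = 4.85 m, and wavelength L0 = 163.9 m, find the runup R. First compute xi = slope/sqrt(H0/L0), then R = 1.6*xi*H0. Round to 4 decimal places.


xi = slope / sqrt(H0/L0)
H0/L0 = 4.85/163.9 = 0.029591
sqrt(0.029591) = 0.172021
xi = 0.247 / 0.172021 = 1.435871
R = 1.6 * xi * H0 = 1.6 * 1.435871 * 4.85
R = 11.1424 m

11.1424


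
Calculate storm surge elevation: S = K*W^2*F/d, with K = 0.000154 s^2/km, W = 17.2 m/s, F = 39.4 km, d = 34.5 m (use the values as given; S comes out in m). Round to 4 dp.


S = K * W^2 * F / d
W^2 = 17.2^2 = 295.84
S = 0.000154 * 295.84 * 39.4 / 34.5
Numerator = 0.000154 * 295.84 * 39.4 = 1.795039
S = 1.795039 / 34.5 = 0.0520 m

0.0520


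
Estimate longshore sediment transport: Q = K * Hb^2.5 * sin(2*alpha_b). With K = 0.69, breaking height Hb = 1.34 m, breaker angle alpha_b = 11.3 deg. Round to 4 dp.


Q = K * Hb^2.5 * sin(2 * alpha_b)
Hb^2.5 = 1.34^2.5 = 2.078557
sin(2 * 11.3) = sin(22.6) = 0.384295
Q = 0.69 * 2.078557 * 0.384295
Q = 0.5512 m^3/s

0.5512


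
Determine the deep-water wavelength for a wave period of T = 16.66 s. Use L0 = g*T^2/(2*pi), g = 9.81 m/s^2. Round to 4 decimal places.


L0 = g * T^2 / (2 * pi)
L0 = 9.81 * 16.66^2 / (2 * pi)
L0 = 9.81 * 277.5556 / 6.28319
L0 = 2722.8204 / 6.28319
L0 = 433.3503 m

433.3503


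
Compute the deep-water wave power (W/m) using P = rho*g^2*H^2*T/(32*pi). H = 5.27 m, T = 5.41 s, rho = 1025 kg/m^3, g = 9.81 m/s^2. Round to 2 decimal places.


P = rho * g^2 * H^2 * T / (32 * pi)
P = 1025 * 9.81^2 * 5.27^2 * 5.41 / (32 * pi)
P = 1025 * 96.2361 * 27.7729 * 5.41 / 100.53096
P = 147428.19 W/m

147428.19


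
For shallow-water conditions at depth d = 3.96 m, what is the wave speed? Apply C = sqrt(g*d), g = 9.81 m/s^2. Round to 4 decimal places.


Using the shallow-water approximation:
C = sqrt(g * d) = sqrt(9.81 * 3.96)
C = sqrt(38.8476)
C = 6.2328 m/s

6.2328


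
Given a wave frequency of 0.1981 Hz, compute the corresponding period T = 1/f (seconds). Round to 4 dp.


T = 1 / f
T = 1 / 0.1981
T = 5.0480 s

5.0480


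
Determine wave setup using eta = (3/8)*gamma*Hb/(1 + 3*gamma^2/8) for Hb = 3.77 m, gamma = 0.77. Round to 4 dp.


eta = (3/8) * gamma * Hb / (1 + 3*gamma^2/8)
Numerator = (3/8) * 0.77 * 3.77 = 1.088588
Denominator = 1 + 3*0.77^2/8 = 1 + 0.222338 = 1.222338
eta = 1.088588 / 1.222338
eta = 0.8906 m

0.8906
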